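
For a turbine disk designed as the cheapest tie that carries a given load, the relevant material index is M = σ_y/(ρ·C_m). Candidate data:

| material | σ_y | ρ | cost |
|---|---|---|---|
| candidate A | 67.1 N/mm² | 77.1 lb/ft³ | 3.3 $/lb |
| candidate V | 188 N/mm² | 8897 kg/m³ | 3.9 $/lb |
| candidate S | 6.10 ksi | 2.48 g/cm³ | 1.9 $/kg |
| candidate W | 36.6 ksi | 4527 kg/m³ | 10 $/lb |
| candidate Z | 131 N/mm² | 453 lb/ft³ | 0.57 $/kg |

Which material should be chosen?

Putting every candidate on a common basis:
  candidate A: σ_y = 67.10 MPa, ρ = 1235 kg/m³, cost = 7.275 $/kg
  candidate V: σ_y = 188.0 MPa, ρ = 8897 kg/m³, cost = 8.598 $/kg
  candidate S: σ_y = 42.06 MPa, ρ = 2480 kg/m³, cost = 1.900 $/kg
  candidate W: σ_y = 252.3 MPa, ρ = 4527 kg/m³, cost = 22.05 $/kg
  candidate Z: σ_y = 131.0 MPa, ρ = 7256 kg/m³, cost = 0.5700 $/kg
  candidate Z: M = 31.7 kN·m per $
  candidate S: M = 8.93 kN·m per $
  candidate A: M = 7.47 kN·m per $
  candidate W: M = 2.53 kN·m per $
  candidate V: M = 2.46 kN·m per $
Candidate Z ranks first.

candidate Z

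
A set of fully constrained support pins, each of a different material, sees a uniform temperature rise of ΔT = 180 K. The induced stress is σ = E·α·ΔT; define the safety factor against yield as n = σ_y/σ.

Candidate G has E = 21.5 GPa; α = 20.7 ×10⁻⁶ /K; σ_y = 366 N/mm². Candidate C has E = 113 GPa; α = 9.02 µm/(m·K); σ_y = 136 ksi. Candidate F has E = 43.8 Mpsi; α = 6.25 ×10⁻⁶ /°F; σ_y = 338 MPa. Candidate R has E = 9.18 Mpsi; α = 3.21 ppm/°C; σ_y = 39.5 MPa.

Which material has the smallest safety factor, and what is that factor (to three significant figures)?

candidate F, n = 0.553

Per material, after unit conversion:
  candidate G: E = 21.50, α = 20.7, σ_y = 366.0 → σ = 80.1 MPa, n = 4.57
  candidate C: E = 113.0, α = 9.02, σ_y = 937.7 → σ = 183 MPa, n = 5.11
  candidate F: E = 302.0, α = 11.2, σ_y = 338.0 → σ = 612 MPa, n = 0.553
  candidate R: E = 63.29, α = 3.21, σ_y = 39.50 → σ = 36.6 MPa, n = 1.08
The minimum is candidate F at n = 0.553.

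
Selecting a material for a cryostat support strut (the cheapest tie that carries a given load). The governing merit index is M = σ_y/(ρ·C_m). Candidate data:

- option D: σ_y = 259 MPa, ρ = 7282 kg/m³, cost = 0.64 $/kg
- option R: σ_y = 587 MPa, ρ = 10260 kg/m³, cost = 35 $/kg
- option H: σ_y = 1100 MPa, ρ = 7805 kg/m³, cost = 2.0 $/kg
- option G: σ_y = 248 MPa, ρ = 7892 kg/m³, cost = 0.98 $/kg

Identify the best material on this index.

option H

Evaluate M for each candidate:
  option H: M = 70.5 kN·m per $
  option D: M = 55.6 kN·m per $
  option G: M = 32.1 kN·m per $
  option R: M = 1.63 kN·m per $
Highest index: option H.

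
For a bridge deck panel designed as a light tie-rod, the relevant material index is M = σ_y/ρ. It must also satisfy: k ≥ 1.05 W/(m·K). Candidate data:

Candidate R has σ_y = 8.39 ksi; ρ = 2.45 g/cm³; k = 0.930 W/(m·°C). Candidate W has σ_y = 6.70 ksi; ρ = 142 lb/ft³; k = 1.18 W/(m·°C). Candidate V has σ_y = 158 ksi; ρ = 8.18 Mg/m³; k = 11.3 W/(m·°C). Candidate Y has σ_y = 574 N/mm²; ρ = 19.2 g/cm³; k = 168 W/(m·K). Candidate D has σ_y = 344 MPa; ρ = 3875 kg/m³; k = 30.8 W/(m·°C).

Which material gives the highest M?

candidate V

Screen on constraints: k ≥ 1.05 W/(m·K). Survivors: candidate W, candidate V, candidate Y, candidate D.
Putting every candidate on a common basis:
  candidate W: σ_y = 46.19 MPa, ρ = 2275 kg/m³
  candidate V: σ_y = 1089 MPa, ρ = 8180 kg/m³
  candidate Y: σ_y = 574.0 MPa, ρ = 19200 kg/m³
  candidate D: σ_y = 344.0 MPa, ρ = 3875 kg/m³
  candidate V: M = 133 kN·m/kg
  candidate D: M = 88.8 kN·m/kg
  candidate Y: M = 29.9 kN·m/kg
  candidate W: M = 20.3 kN·m/kg
Candidate V has the largest M.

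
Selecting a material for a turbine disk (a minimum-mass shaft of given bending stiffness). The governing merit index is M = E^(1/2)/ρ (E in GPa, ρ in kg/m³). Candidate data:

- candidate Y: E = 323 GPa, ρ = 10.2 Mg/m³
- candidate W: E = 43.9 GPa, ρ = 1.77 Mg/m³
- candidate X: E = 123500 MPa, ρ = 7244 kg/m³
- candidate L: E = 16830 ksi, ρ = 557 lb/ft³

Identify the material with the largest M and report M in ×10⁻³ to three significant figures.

candidate W, M = 3.74×10⁻³

In SI units:
  candidate Y: E = 323.0 GPa, ρ = 10200 kg/m³
  candidate W: E = 43.90 GPa, ρ = 1770 kg/m³
  candidate X: E = 123.5 GPa, ρ = 7244 kg/m³
  candidate L: E = 116.0 GPa, ρ = 8922 kg/m³
  candidate W: M = 3.74×10⁻³
  candidate Y: M = 1.76×10⁻³
  candidate X: M = 1.53×10⁻³
  candidate L: M = 1.21×10⁻³
The maximum is for candidate W.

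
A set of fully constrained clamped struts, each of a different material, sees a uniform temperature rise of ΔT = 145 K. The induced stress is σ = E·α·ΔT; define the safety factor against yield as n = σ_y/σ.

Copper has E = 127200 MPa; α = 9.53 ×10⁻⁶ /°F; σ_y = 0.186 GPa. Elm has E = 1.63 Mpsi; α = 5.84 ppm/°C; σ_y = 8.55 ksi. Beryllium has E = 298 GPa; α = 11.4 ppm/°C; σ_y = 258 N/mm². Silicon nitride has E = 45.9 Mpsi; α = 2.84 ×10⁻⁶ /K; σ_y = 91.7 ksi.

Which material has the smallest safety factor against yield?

beryllium

With everything in SI (GPa, ×10⁻⁶/K, MPa):
  copper: E = 127.2, α = 17.2, σ_y = 186.0 → σ = 316 MPa, n = 0.588
  elm: E = 11.24, α = 5.84, σ_y = 58.95 → σ = 9.52 MPa, n = 6.19
  beryllium: E = 298.0, α = 11.4, σ_y = 258.0 → σ = 493 MPa, n = 0.524
  silicon nitride: E = 316.5, α = 2.84, σ_y = 632.2 → σ = 130 MPa, n = 4.85
The minimum is beryllium at n = 0.524.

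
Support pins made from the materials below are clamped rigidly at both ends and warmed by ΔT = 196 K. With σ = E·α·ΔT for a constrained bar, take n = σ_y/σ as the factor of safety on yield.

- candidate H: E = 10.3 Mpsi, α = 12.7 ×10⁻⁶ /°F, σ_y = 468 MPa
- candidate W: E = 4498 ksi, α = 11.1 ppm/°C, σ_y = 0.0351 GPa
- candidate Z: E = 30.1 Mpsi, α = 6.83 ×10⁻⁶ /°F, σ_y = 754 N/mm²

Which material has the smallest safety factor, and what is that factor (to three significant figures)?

With everything in SI (GPa, ×10⁻⁶/K, MPa):
  candidate H: E = 71.02, α = 22.9, σ_y = 468.0 → σ = 318 MPa, n = 1.47
  candidate W: E = 31.01, α = 11.1, σ_y = 35.10 → σ = 67.5 MPa, n = 0.520
  candidate Z: E = 207.5, α = 12.3, σ_y = 754.0 → σ = 500 MPa, n = 1.51
Smallest n: candidate W with n = 0.520.

candidate W, n = 0.520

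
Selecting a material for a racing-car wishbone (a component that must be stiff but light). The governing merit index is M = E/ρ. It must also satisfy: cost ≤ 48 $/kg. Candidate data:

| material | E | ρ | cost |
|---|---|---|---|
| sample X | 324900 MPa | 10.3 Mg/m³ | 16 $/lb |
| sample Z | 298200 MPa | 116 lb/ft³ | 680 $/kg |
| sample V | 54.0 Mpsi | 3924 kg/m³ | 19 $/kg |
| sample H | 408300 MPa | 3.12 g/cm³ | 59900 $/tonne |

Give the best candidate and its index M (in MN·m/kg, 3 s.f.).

sample V, M = 94.9 MN·m/kg

Screen on constraints: cost ≤ 48 $/kg. Survivors: sample X, sample V.
After converting to SI:
  sample X: E = 324.9 GPa, ρ = 10300 kg/m³
  sample V: E = 372.3 GPa, ρ = 3924 kg/m³
  sample V: M = 94.9 MN·m/kg
  sample X: M = 31.5 MN·m/kg
Highest index: sample V.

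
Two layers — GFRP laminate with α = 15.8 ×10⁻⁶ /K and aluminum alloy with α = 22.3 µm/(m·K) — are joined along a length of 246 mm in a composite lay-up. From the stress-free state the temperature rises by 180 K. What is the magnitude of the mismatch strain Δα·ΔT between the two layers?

1.17×10⁻³

Δα = |15.8 − 22.3|×10⁻⁶/K = 6.50×10⁻⁶/K.
Mismatch strain = Δα·ΔT = 6.50×10⁻⁶ × 180.0 = 1.17×10⁻³.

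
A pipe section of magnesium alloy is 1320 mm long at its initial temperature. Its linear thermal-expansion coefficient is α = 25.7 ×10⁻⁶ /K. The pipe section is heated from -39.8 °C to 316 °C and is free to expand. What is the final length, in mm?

1332.1 mm

ΔT = 316 − (-39.8) = 355.8 K.
ΔL = α·L₀·ΔT = 25.7×10⁻⁶ × 1320 mm × 355.8 K = 12.1 mm.
L = L₀ + ΔL = 1320 + 12.1 = 1332.1 mm.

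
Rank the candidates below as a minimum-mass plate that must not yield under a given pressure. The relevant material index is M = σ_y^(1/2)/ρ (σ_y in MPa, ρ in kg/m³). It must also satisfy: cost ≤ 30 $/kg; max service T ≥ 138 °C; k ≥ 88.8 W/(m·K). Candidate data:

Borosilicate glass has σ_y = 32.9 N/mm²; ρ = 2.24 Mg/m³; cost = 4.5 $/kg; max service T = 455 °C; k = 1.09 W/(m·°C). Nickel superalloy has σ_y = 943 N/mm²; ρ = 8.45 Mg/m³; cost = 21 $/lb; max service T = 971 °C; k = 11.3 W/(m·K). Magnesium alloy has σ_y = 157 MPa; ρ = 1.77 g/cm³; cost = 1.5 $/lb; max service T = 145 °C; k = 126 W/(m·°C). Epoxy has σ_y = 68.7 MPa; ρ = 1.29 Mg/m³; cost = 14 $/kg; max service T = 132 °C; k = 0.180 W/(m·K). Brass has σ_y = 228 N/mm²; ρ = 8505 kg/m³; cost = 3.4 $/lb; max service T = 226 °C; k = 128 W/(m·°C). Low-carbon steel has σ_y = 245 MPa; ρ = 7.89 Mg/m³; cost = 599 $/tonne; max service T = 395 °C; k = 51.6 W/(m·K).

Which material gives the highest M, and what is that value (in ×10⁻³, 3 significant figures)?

magnesium alloy, M = 7.08×10⁻³

Screen on constraints: cost ≤ 30 $/kg; max service T ≥ 138 °C; k ≥ 88.8 W/(m·K). Survivors: magnesium alloy, brass.
After converting to SI:
  magnesium alloy: σ_y = 157.0 MPa, ρ = 1770 kg/m³
  brass: σ_y = 228.0 MPa, ρ = 8505 kg/m³
  magnesium alloy: M = 7.08×10⁻³
  brass: M = 1.78×10⁻³
Magnesium alloy has the largest M.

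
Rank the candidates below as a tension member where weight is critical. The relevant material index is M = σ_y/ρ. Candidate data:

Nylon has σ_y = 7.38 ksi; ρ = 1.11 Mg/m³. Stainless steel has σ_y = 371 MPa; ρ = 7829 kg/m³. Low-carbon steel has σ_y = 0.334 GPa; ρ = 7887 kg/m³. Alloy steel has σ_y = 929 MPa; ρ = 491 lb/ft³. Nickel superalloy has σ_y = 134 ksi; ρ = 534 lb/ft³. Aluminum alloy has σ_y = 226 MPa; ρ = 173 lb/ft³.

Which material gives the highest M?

After converting to SI:
  nylon: σ_y = 50.88 MPa, ρ = 1110 kg/m³
  stainless steel: σ_y = 371.0 MPa, ρ = 7829 kg/m³
  low-carbon steel: σ_y = 334.0 MPa, ρ = 7887 kg/m³
  alloy steel: σ_y = 929.0 MPa, ρ = 7865 kg/m³
  nickel superalloy: σ_y = 923.9 MPa, ρ = 8554 kg/m³
  aluminum alloy: σ_y = 226.0 MPa, ρ = 2771 kg/m³
  alloy steel: M = 118 kN·m/kg
  nickel superalloy: M = 108 kN·m/kg
  aluminum alloy: M = 81.6 kN·m/kg
  stainless steel: M = 47.4 kN·m/kg
  nylon: M = 45.8 kN·m/kg
  low-carbon steel: M = 42.3 kN·m/kg
The maximum is for alloy steel.

alloy steel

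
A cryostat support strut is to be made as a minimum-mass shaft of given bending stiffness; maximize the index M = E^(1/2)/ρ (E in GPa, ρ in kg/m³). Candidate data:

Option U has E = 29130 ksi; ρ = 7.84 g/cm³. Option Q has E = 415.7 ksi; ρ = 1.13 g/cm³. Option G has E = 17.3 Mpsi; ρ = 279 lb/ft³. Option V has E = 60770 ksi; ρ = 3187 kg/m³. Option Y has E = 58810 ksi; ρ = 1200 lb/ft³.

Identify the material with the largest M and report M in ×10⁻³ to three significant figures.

option V, M = 6.42×10⁻³

In SI units:
  option U: E = 200.8 GPa, ρ = 7840 kg/m³
  option Q: E = 2.866 GPa, ρ = 1130 kg/m³
  option G: E = 119.3 GPa, ρ = 4469 kg/m³
  option V: E = 419.0 GPa, ρ = 3187 kg/m³
  option Y: E = 405.5 GPa, ρ = 19220 kg/m³
  option V: M = 6.42×10⁻³
  option G: M = 2.44×10⁻³
  option U: M = 1.81×10⁻³
  option Q: M = 1.50×10⁻³
  option Y: M = 1.05×10⁻³
The maximum is for option V.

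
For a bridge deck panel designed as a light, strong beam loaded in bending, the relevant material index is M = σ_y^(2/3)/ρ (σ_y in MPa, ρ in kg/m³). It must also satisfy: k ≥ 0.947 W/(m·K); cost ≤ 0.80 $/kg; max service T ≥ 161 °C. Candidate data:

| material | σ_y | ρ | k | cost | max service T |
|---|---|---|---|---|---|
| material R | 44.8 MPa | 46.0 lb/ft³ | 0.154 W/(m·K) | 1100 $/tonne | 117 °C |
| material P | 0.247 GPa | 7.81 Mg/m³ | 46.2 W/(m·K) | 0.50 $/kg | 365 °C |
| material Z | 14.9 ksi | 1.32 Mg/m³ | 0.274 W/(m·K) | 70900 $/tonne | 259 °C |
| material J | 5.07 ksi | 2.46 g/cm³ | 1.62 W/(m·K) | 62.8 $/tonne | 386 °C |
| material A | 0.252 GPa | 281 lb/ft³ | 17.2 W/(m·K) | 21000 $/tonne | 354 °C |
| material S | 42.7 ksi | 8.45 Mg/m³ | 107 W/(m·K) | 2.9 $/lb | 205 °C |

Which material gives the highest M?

Screen on constraints: k ≥ 0.947 W/(m·K); cost ≤ 0.80 $/kg; max service T ≥ 161 °C. Survivors: material P, material J.
After converting to SI:
  material P: σ_y = 247.0 MPa, ρ = 7810 kg/m³
  material J: σ_y = 34.96 MPa, ρ = 2460 kg/m³
  material P: M = 5.04×10⁻³
  material J: M = 4.35×10⁻³
Material P has the largest M.

material P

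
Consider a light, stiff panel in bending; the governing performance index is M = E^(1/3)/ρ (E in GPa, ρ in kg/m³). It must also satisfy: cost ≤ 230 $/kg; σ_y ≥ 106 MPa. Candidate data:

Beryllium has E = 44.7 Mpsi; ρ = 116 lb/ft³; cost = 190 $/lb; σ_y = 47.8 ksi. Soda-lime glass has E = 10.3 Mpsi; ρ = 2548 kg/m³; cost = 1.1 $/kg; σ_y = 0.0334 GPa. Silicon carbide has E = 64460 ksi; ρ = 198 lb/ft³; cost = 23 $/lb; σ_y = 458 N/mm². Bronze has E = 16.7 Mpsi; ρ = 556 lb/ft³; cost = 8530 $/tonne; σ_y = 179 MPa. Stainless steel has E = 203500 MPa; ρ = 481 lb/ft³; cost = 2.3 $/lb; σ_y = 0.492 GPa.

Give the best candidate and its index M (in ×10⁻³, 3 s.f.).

silicon carbide, M = 2.41×10⁻³

Screen on constraints: cost ≤ 230 $/kg; σ_y ≥ 106 MPa. Survivors: silicon carbide, bronze, stainless steel.
After converting to SI:
  silicon carbide: E = 444.4 GPa, ρ = 3172 kg/m³
  bronze: E = 115.1 GPa, ρ = 8906 kg/m³
  stainless steel: E = 203.5 GPa, ρ = 7705 kg/m³
  silicon carbide: M = 2.41×10⁻³
  stainless steel: M = 0.763×10⁻³
  bronze: M = 0.546×10⁻³
The maximum is for silicon carbide.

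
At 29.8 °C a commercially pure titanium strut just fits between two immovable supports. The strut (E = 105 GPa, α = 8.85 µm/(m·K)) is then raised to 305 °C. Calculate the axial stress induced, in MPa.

ΔT = 275.2 K. Constrained thermal stress σ = E·α·ΔT = 105.0×10³ MPa × 8.85×10⁻⁶ × 275.2 = 256 MPa (compressive).

256 MPa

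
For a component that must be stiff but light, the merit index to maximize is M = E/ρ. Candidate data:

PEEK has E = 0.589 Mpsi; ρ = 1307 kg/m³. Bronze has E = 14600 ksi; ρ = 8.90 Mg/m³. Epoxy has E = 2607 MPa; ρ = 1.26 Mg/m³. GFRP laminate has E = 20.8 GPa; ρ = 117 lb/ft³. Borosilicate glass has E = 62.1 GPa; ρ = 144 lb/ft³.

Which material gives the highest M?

borosilicate glass

Putting every candidate on a common basis:
  PEEK: E = 4.061 GPa, ρ = 1307 kg/m³
  bronze: E = 100.7 GPa, ρ = 8900 kg/m³
  epoxy: E = 2.607 GPa, ρ = 1260 kg/m³
  GFRP laminate: E = 20.80 GPa, ρ = 1874 kg/m³
  borosilicate glass: E = 62.10 GPa, ρ = 2307 kg/m³
  borosilicate glass: M = 26.9 MN·m/kg
  bronze: M = 11.3 MN·m/kg
  GFRP laminate: M = 11.1 MN·m/kg
  PEEK: M = 3.11 MN·m/kg
  epoxy: M = 2.07 MN·m/kg
Borosilicate glass ranks first.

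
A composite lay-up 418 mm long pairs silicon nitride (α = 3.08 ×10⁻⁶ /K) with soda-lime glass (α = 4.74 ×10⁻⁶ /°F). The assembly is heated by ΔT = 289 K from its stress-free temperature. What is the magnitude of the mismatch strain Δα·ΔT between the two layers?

1.58×10⁻³

soda-lime glass: α = 4.74×10⁻⁶/°F × 9/5 = 8.53×10⁻⁶/K.
Δα = |3.08 − 8.53|×10⁻⁶/K = 5.45×10⁻⁶/K.
Mismatch strain = Δα·ΔT = 5.45×10⁻⁶ × 289.0 = 1.58×10⁻³.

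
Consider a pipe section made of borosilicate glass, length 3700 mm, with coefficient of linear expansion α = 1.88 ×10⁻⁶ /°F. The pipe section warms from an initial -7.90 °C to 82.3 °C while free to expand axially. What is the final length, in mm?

3701.1 mm

Convert α: 1.88×10⁻⁶/°F × (9/5) = 3.38×10⁻⁶/K.
ΔT = 82.3 − (-7.90) = 90.20 K.
ΔL = α·L₀·ΔT = 3.38×10⁻⁶ × 3700 mm × 90.20 K = 1.13 mm.
L = L₀ + ΔL = 3700 + 1.13 = 3701.1 mm.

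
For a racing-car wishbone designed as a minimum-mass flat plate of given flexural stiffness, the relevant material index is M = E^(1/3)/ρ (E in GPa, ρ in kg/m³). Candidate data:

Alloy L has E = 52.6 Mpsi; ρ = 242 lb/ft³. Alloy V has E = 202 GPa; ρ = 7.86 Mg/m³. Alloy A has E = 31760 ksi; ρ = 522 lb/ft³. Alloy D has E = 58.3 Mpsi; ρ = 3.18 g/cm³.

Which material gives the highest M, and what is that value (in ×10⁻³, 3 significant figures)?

Normalizing units and computing the index:
  alloy L: E = 362.7 GPa, ρ = 3876 kg/m³
  alloy V: E = 202.0 GPa, ρ = 7860 kg/m³
  alloy A: E = 219.0 GPa, ρ = 8362 kg/m³
  alloy D: E = 402.0 GPa, ρ = 3180 kg/m³
  alloy D: M = 2.32×10⁻³
  alloy L: M = 1.84×10⁻³
  alloy V: M = 0.746×10⁻³
  alloy A: M = 0.721×10⁻³
Alloy D ranks first.

alloy D, M = 2.32×10⁻³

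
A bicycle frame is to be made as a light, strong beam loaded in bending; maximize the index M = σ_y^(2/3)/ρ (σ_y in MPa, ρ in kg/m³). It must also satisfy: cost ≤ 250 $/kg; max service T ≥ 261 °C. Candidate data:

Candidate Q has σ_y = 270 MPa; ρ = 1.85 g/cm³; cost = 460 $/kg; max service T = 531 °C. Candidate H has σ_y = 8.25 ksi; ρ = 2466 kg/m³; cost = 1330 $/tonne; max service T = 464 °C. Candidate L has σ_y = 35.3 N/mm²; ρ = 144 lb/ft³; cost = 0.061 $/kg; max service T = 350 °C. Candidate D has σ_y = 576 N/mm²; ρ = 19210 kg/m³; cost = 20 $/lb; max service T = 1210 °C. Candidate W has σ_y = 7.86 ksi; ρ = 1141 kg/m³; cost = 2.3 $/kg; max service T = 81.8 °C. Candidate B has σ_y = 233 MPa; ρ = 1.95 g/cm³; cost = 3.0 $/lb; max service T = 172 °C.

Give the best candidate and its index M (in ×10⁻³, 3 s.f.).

candidate H, M = 6.00×10⁻³

Screen on constraints: cost ≤ 250 $/kg; max service T ≥ 261 °C. Survivors: candidate H, candidate L, candidate D.
In SI units:
  candidate H: σ_y = 56.88 MPa, ρ = 2466 kg/m³
  candidate L: σ_y = 35.30 MPa, ρ = 2307 kg/m³
  candidate D: σ_y = 576.0 MPa, ρ = 19210 kg/m³
  candidate H: M = 6.00×10⁻³
  candidate L: M = 4.67×10⁻³
  candidate D: M = 3.60×10⁻³
Candidate H ranks first.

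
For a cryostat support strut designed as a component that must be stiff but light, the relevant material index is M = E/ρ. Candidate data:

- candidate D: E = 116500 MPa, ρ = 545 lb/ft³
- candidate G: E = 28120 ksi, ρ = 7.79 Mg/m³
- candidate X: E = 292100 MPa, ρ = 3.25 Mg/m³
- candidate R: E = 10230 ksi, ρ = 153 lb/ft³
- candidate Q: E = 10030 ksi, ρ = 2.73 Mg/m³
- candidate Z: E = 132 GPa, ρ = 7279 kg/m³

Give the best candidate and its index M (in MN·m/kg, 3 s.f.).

Normalizing units and computing the index:
  candidate D: E = 116.5 GPa, ρ = 8730 kg/m³
  candidate G: E = 193.9 GPa, ρ = 7790 kg/m³
  candidate X: E = 292.1 GPa, ρ = 3250 kg/m³
  candidate R: E = 70.53 GPa, ρ = 2451 kg/m³
  candidate Q: E = 69.15 GPa, ρ = 2730 kg/m³
  candidate Z: E = 132.0 GPa, ρ = 7279 kg/m³
  candidate X: M = 89.9 MN·m/kg
  candidate R: M = 28.8 MN·m/kg
  candidate Q: M = 25.3 MN·m/kg
  candidate G: M = 24.9 MN·m/kg
  candidate Z: M = 18.1 MN·m/kg
  candidate D: M = 13.3 MN·m/kg
Candidate X has the largest M.

candidate X, M = 89.9 MN·m/kg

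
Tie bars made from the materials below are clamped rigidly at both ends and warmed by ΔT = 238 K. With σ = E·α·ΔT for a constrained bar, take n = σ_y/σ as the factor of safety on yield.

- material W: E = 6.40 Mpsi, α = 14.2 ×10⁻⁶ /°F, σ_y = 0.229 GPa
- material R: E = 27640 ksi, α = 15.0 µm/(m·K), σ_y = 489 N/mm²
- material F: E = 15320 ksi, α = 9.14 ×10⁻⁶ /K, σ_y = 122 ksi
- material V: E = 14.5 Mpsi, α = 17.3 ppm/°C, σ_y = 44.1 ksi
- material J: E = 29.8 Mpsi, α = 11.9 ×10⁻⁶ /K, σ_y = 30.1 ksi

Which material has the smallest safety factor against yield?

Per material, after unit conversion:
  material W: E = 44.13, α = 25.6, σ_y = 229.0 → σ = 268 MPa, n = 0.853
  material R: E = 190.6, α = 15.0, σ_y = 489.0 → σ = 680 MPa, n = 0.719
  material F: E = 105.6, α = 9.14, σ_y = 841.2 → σ = 230 MPa, n = 3.66
  material V: E = 99.97, α = 17.3, σ_y = 304.1 → σ = 412 MPa, n = 0.739
  material J: E = 205.5, α = 11.9, σ_y = 207.5 → σ = 582 MPa, n = 0.357
Smallest n: material J with n = 0.357.

material J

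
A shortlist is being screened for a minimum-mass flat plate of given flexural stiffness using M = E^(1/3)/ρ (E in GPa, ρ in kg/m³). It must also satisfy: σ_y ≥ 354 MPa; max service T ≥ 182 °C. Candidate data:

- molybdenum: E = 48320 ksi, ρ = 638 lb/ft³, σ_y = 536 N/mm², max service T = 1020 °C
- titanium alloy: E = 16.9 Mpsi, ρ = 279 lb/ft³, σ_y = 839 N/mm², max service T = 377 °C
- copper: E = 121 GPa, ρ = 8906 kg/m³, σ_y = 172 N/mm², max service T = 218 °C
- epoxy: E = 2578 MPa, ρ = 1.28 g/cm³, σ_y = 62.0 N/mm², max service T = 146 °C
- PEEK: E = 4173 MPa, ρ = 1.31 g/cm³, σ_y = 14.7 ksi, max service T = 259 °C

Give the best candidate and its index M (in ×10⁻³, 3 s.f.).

titanium alloy, M = 1.09×10⁻³

Screen on constraints: σ_y ≥ 354 MPa; max service T ≥ 182 °C. Survivors: molybdenum, titanium alloy.
Putting every candidate on a common basis:
  molybdenum: E = 333.2 GPa, ρ = 10220 kg/m³
  titanium alloy: E = 116.5 GPa, ρ = 4469 kg/m³
  titanium alloy: M = 1.09×10⁻³
  molybdenum: M = 0.678×10⁻³
The maximum is for titanium alloy.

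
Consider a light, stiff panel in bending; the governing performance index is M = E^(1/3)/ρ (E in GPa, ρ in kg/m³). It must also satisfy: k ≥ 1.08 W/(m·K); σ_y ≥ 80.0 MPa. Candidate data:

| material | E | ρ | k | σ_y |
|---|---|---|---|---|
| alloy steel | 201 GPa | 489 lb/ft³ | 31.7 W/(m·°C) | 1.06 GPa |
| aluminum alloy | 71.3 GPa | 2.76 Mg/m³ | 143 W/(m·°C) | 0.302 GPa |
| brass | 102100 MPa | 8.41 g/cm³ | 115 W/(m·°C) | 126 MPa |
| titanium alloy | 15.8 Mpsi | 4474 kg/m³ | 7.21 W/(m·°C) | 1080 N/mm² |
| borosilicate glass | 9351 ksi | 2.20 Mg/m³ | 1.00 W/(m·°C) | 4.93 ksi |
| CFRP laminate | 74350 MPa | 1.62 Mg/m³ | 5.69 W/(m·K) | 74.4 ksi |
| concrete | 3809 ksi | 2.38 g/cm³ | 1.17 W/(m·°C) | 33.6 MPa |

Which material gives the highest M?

Screen on constraints: k ≥ 1.08 W/(m·K); σ_y ≥ 80.0 MPa. Survivors: alloy steel, aluminum alloy, brass, titanium alloy, CFRP laminate.
Normalizing units and computing the index:
  alloy steel: E = 201.0 GPa, ρ = 7833 kg/m³
  aluminum alloy: E = 71.30 GPa, ρ = 2760 kg/m³
  brass: E = 102.1 GPa, ρ = 8410 kg/m³
  titanium alloy: E = 108.9 GPa, ρ = 4474 kg/m³
  CFRP laminate: E = 74.35 GPa, ρ = 1620 kg/m³
  CFRP laminate: M = 2.60×10⁻³
  aluminum alloy: M = 1.50×10⁻³
  titanium alloy: M = 1.07×10⁻³
  alloy steel: M = 0.748×10⁻³
  brass: M = 0.556×10⁻³
Highest index: CFRP laminate.

CFRP laminate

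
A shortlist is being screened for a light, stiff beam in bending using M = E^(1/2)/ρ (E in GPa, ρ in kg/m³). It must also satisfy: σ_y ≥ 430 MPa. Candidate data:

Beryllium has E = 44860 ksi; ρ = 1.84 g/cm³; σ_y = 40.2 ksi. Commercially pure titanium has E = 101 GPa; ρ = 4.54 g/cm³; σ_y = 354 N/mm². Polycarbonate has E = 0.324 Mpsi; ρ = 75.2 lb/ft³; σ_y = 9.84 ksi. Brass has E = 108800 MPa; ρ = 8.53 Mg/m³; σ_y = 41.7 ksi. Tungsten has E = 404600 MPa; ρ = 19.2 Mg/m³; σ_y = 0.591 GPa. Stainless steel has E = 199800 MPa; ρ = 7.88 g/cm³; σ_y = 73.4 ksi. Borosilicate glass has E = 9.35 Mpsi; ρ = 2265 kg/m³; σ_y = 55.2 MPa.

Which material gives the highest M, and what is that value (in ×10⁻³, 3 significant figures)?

stainless steel, M = 1.79×10⁻³

Screen on constraints: σ_y ≥ 430 MPa. Survivors: tungsten, stainless steel.
Convert each candidate to consistent units, then evaluate M:
  tungsten: E = 404.6 GPa, ρ = 19200 kg/m³
  stainless steel: E = 199.8 GPa, ρ = 7880 kg/m³
  stainless steel: M = 1.79×10⁻³
  tungsten: M = 1.05×10⁻³
Stainless steel has the largest M.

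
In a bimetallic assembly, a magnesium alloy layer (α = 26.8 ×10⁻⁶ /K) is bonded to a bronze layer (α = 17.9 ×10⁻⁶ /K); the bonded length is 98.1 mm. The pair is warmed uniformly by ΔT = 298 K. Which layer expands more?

α(magnesium alloy) = 26.8×10⁻⁶/K vs α(bronze) = 17.9×10⁻⁶/K.
Higher α expands more for the same ΔT: magnesium alloy.

magnesium alloy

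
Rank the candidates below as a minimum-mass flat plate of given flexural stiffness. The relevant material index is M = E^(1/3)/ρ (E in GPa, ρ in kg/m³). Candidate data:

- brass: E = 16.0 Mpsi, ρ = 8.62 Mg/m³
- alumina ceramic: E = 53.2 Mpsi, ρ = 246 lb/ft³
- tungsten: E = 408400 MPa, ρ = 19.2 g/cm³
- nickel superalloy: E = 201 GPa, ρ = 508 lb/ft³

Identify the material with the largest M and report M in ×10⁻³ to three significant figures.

Putting every candidate on a common basis:
  brass: E = 110.3 GPa, ρ = 8620 kg/m³
  alumina ceramic: E = 366.8 GPa, ρ = 3941 kg/m³
  tungsten: E = 408.4 GPa, ρ = 19200 kg/m³
  nickel superalloy: E = 201.0 GPa, ρ = 8137 kg/m³
  alumina ceramic: M = 1.82×10⁻³
  nickel superalloy: M = 0.720×10⁻³
  brass: M = 0.556×10⁻³
  tungsten: M = 0.386×10⁻³
Alumina ceramic ranks first.

alumina ceramic, M = 1.82×10⁻³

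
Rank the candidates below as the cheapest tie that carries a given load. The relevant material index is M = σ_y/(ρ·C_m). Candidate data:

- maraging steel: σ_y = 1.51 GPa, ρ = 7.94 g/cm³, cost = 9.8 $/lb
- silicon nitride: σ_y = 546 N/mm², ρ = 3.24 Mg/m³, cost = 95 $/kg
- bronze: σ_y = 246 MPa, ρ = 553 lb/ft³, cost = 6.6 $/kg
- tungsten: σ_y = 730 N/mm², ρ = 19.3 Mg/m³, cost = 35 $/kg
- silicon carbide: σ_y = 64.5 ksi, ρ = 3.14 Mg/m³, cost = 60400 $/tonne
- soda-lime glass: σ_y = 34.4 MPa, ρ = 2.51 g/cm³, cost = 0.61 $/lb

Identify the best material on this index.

soda-lime glass

In SI units:
  maraging steel: σ_y = 1510 MPa, ρ = 7940 kg/m³, cost = 21.60 $/kg
  silicon nitride: σ_y = 546.0 MPa, ρ = 3240 kg/m³, cost = 95.00 $/kg
  bronze: σ_y = 246.0 MPa, ρ = 8858 kg/m³, cost = 6.600 $/kg
  tungsten: σ_y = 730.0 MPa, ρ = 19300 kg/m³, cost = 35.00 $/kg
  silicon carbide: σ_y = 444.7 MPa, ρ = 3140 kg/m³, cost = 60.40 $/kg
  soda-lime glass: σ_y = 34.40 MPa, ρ = 2510 kg/m³, cost = 1.345 $/kg
  soda-lime glass: M = 10.2 kN·m per $
  maraging steel: M = 8.80 kN·m per $
  bronze: M = 4.21 kN·m per $
  silicon carbide: M = 2.34 kN·m per $
  silicon nitride: M = 1.77 kN·m per $
  tungsten: M = 1.08 kN·m per $
The maximum is for soda-lime glass.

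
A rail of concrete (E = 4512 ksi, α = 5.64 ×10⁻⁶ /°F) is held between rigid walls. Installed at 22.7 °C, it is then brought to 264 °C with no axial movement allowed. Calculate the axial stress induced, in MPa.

76.2 MPa

E = 4512 ksi = 31.11 GPa.
α = 5.64×10⁻⁶/°F × 9/5 = 10.2×10⁻⁶/K.
ΔT = 241.3 K. Constrained thermal stress σ = E·α·ΔT = 31.11×10³ MPa × 10.2×10⁻⁶ × 241.3 = 76.2 MPa (compressive).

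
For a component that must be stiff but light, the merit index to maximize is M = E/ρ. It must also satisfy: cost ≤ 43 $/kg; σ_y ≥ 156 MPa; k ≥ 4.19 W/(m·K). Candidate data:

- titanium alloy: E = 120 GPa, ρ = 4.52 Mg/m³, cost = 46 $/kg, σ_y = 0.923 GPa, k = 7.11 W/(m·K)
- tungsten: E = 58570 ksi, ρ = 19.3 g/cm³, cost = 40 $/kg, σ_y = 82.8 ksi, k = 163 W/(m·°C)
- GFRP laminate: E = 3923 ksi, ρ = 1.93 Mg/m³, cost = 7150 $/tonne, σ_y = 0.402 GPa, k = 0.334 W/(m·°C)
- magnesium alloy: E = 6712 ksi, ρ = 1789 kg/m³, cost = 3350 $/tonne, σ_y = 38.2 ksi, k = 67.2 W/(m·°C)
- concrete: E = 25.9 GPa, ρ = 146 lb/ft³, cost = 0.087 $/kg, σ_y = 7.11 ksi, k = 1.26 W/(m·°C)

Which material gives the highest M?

Screen on constraints: cost ≤ 43 $/kg; σ_y ≥ 156 MPa; k ≥ 4.19 W/(m·K). Survivors: tungsten, magnesium alloy.
Convert each candidate to consistent units, then evaluate M:
  tungsten: E = 403.8 GPa, ρ = 19300 kg/m³
  magnesium alloy: E = 46.28 GPa, ρ = 1789 kg/m³
  magnesium alloy: M = 25.9 MN·m/kg
  tungsten: M = 20.9 MN·m/kg
Highest index: magnesium alloy.

magnesium alloy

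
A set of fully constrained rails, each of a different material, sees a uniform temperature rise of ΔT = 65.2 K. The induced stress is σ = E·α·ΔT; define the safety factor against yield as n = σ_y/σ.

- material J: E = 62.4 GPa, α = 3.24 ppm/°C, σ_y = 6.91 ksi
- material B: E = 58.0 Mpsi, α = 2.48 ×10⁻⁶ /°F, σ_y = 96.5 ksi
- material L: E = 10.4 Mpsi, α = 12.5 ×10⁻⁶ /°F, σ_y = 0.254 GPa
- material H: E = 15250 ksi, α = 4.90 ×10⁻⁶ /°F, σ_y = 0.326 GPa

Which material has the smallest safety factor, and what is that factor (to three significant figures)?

Converting E to GPa, α to ×10⁻⁶/K, σ_y to MPa, then σ and n for each:
  material J: E = 62.40, α = 3.24, σ_y = 47.64 → σ = 13.2 MPa, n = 3.61
  material B: E = 399.9, α = 4.46, σ_y = 665.3 → σ = 116 MPa, n = 5.72
  material L: E = 71.71, α = 22.5, σ_y = 254.0 → σ = 105 MPa, n = 2.41
  material H: E = 105.1, α = 8.82, σ_y = 326.0 → σ = 60.5 MPa, n = 5.39
The minimum is material L at n = 2.41.

material L, n = 2.41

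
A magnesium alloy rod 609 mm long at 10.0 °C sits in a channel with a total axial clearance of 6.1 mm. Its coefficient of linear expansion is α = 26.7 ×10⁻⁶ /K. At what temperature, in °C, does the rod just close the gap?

385 °C

α·L₀·ΔT = 6.1 mm ⇒ ΔT = 6.1 / (26.7×10⁻⁶ × 609.0) = 375.1 K.
T = 10.0 + 375.1 = 385.1 °C.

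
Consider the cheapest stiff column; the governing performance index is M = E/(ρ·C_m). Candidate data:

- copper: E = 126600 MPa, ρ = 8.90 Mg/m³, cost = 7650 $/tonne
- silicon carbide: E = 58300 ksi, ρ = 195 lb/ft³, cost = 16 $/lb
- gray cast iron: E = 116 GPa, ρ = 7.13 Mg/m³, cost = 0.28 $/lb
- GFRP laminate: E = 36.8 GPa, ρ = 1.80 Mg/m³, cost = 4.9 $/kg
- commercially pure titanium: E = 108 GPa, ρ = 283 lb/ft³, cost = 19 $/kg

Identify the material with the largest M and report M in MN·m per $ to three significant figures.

After converting to SI:
  copper: E = 126.6 GPa, ρ = 8900 kg/m³, cost = 7.650 $/kg
  silicon carbide: E = 402.0 GPa, ρ = 3124 kg/m³, cost = 35.27 $/kg
  gray cast iron: E = 116.0 GPa, ρ = 7130 kg/m³, cost = 0.6173 $/kg
  GFRP laminate: E = 36.80 GPa, ρ = 1800 kg/m³, cost = 4.900 $/kg
  commercially pure titanium: E = 108.0 GPa, ρ = 4533 kg/m³, cost = 19.00 $/kg
  gray cast iron: M = 26.4 MN·m per $
  GFRP laminate: M = 4.17 MN·m per $
  silicon carbide: M = 3.65 MN·m per $
  copper: M = 1.86 MN·m per $
  commercially pure titanium: M = 1.25 MN·m per $
The maximum is for gray cast iron.

gray cast iron, M = 26.4 MN·m per $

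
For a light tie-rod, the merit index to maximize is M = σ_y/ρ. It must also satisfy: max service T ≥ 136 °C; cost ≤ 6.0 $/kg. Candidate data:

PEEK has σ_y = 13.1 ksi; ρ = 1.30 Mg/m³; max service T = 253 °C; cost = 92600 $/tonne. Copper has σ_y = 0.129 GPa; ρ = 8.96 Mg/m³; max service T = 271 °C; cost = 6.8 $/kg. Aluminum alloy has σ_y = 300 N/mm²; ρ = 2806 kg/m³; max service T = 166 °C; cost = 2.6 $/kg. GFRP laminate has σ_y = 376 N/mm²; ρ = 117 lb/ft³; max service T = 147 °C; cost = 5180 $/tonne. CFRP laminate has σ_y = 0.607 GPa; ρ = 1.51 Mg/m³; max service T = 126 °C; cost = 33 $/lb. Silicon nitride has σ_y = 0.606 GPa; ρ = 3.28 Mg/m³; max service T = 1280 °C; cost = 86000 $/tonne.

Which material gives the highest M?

Screen on constraints: max service T ≥ 136 °C; cost ≤ 6.0 $/kg. Survivors: aluminum alloy, GFRP laminate.
After converting to SI:
  aluminum alloy: σ_y = 300.0 MPa, ρ = 2806 kg/m³
  GFRP laminate: σ_y = 376.0 MPa, ρ = 1874 kg/m³
  GFRP laminate: M = 201 kN·m/kg
  aluminum alloy: M = 107 kN·m/kg
The maximum is for GFRP laminate.

GFRP laminate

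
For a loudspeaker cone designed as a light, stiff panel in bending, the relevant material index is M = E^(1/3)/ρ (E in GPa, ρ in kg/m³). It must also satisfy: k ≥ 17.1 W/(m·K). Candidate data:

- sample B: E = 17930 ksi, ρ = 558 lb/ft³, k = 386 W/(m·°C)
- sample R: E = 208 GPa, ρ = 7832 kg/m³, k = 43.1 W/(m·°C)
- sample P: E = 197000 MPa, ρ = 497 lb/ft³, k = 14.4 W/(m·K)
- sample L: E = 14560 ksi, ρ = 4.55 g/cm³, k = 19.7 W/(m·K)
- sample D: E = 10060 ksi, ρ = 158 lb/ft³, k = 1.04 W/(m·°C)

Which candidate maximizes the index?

sample L

Screen on constraints: k ≥ 17.1 W/(m·K). Survivors: sample B, sample R, sample L.
In SI units:
  sample B: E = 123.6 GPa, ρ = 8938 kg/m³
  sample R: E = 208.0 GPa, ρ = 7832 kg/m³
  sample L: E = 100.4 GPa, ρ = 4550 kg/m³
  sample L: M = 1.02×10⁻³
  sample R: M = 0.757×10⁻³
  sample B: M = 0.557×10⁻³
Sample L has the largest M.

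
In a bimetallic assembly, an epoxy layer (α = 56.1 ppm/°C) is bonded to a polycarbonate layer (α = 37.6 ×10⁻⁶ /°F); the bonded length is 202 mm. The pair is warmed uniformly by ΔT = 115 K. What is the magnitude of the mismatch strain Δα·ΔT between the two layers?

polycarbonate: α = 37.6×10⁻⁶/°F × 9/5 = 67.7×10⁻⁶/K.
Δα = |56.1 − 67.7|×10⁻⁶/K = 11.6×10⁻⁶/K.
Mismatch strain = Δα·ΔT = 11.6×10⁻⁶ × 115.0 = 1.33×10⁻³.

1.33×10⁻³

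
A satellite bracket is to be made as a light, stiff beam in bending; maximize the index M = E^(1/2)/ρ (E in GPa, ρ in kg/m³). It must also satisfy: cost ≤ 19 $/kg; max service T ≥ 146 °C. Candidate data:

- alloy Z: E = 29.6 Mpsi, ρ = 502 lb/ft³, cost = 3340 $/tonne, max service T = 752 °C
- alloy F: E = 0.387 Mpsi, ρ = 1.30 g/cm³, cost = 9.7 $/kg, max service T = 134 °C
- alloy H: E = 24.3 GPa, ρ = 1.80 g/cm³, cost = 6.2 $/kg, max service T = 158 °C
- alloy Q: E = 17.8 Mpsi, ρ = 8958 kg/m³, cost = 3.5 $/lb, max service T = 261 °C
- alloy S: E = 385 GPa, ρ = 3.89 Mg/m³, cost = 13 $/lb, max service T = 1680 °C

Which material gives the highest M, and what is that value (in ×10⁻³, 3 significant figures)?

Screen on constraints: cost ≤ 19 $/kg; max service T ≥ 146 °C. Survivors: alloy Z, alloy H, alloy Q.
In SI units:
  alloy Z: E = 204.1 GPa, ρ = 8041 kg/m³
  alloy H: E = 24.30 GPa, ρ = 1800 kg/m³
  alloy Q: E = 122.7 GPa, ρ = 8958 kg/m³
  alloy H: M = 2.74×10⁻³
  alloy Z: M = 1.78×10⁻³
  alloy Q: M = 1.24×10⁻³
The maximum is for alloy H.

alloy H, M = 2.74×10⁻³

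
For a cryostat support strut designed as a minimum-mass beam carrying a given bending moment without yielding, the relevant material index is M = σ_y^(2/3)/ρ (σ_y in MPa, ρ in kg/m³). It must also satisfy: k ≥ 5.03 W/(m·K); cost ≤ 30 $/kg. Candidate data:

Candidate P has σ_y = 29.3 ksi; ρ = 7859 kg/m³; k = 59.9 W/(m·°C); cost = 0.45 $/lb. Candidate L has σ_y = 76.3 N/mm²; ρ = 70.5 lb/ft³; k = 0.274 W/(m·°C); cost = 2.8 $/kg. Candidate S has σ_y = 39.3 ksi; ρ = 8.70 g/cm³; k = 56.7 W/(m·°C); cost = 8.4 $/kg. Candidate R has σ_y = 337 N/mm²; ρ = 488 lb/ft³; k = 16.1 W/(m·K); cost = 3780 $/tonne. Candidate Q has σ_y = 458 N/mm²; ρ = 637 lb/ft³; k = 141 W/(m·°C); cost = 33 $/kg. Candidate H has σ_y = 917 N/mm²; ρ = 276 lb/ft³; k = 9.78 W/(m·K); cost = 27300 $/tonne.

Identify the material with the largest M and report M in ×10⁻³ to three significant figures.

Screen on constraints: k ≥ 5.03 W/(m·K); cost ≤ 30 $/kg. Survivors: candidate P, candidate S, candidate R, candidate H.
After converting to SI:
  candidate P: σ_y = 202.0 MPa, ρ = 7859 kg/m³
  candidate S: σ_y = 271.0 MPa, ρ = 8700 kg/m³
  candidate R: σ_y = 337.0 MPa, ρ = 7817 kg/m³
  candidate H: σ_y = 917.0 MPa, ρ = 4421 kg/m³
  candidate H: M = 21.3×10⁻³
  candidate R: M = 6.20×10⁻³
  candidate S: M = 4.81×10⁻³
  candidate P: M = 4.38×10⁻³
The maximum is for candidate H.

candidate H, M = 21.3×10⁻³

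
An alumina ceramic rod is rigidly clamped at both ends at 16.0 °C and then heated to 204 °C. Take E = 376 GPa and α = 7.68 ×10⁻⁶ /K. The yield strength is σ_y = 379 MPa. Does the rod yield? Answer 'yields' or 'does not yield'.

ΔT = 188.0 K. Constrained thermal stress σ = E·α·ΔT = 376.0×10³ MPa × 7.68×10⁻⁶ × 188.0 = 543 MPa (compressive).
Compare to σ_y = 379 MPa: σ ≥ σ_y, so it yields.

yields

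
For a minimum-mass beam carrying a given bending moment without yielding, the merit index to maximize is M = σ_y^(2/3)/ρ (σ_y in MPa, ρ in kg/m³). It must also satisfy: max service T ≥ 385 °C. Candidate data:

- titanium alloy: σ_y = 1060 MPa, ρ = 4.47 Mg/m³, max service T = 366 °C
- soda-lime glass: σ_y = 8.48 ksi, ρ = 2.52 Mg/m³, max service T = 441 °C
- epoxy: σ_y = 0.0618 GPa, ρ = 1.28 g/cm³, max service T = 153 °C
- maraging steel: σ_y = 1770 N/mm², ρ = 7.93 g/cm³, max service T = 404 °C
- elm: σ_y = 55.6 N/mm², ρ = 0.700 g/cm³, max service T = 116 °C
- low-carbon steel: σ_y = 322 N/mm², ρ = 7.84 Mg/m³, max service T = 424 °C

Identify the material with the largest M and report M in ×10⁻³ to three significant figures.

Screen on constraints: max service T ≥ 385 °C. Survivors: soda-lime glass, maraging steel, low-carbon steel.
Putting every candidate on a common basis:
  soda-lime glass: σ_y = 58.47 MPa, ρ = 2520 kg/m³
  maraging steel: σ_y = 1770 MPa, ρ = 7930 kg/m³
  low-carbon steel: σ_y = 322.0 MPa, ρ = 7840 kg/m³
  maraging steel: M = 18.5×10⁻³
  low-carbon steel: M = 5.99×10⁻³
  soda-lime glass: M = 5.98×10⁻³
Maraging steel has the largest M.

maraging steel, M = 18.5×10⁻³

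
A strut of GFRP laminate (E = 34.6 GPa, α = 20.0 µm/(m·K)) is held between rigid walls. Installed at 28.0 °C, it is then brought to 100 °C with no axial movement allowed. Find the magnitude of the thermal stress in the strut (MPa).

49.8 MPa

ΔT = 72.00 K. Constrained thermal stress σ = E·α·ΔT = 34.60×10³ MPa × 20.0×10⁻⁶ × 72.00 = 49.8 MPa (compressive).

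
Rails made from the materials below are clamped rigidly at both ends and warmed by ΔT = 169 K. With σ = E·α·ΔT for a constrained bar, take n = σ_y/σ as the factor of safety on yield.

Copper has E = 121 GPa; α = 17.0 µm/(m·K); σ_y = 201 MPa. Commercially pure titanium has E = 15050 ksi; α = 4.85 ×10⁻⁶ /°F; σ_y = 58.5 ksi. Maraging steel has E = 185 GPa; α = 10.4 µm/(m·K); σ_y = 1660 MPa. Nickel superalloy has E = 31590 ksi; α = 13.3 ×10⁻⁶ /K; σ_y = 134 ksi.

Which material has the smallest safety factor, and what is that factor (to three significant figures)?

In consistent units (E in GPa, α in ×10⁻⁶/K, σ_y in MPa):
  copper: E = 121.0, α = 17.0, σ_y = 201.0 → σ = 348 MPa, n = 0.578
  commercially pure titanium: E = 103.8, α = 8.73, σ_y = 403.3 → σ = 153 MPa, n = 2.63
  maraging steel: E = 185.0, α = 10.4, σ_y = 1660 → σ = 325 MPa, n = 5.11
  nickel superalloy: E = 217.8, α = 13.3, σ_y = 923.9 → σ = 490 MPa, n = 1.89
Copper has the lowest safety factor, n = 0.578.

copper, n = 0.578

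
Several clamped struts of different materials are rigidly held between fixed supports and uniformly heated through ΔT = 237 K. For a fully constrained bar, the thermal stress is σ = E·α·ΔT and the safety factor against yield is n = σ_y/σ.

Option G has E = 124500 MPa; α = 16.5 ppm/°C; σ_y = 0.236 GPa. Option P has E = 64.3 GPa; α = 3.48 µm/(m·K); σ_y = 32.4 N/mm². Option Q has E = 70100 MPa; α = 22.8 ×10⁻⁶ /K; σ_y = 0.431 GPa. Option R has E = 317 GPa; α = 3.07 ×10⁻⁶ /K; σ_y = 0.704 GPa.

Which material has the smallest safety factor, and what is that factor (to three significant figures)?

Converting E to GPa, α to ×10⁻⁶/K, σ_y to MPa, then σ and n for each:
  option G: E = 124.5, α = 16.5, σ_y = 236.0 → σ = 487 MPa, n = 0.485
  option P: E = 64.30, α = 3.48, σ_y = 32.40 → σ = 53.0 MPa, n = 0.611
  option Q: E = 70.10, α = 22.8, σ_y = 431.0 → σ = 379 MPa, n = 1.14
  option R: E = 317.0, α = 3.07, σ_y = 704.0 → σ = 231 MPa, n = 3.05
Option G has the lowest safety factor, n = 0.485.

option G, n = 0.485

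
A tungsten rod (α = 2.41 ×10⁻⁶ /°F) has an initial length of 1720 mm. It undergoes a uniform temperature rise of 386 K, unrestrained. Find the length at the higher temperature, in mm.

1722.9 mm

Convert α: 2.41×10⁻⁶/°F × (9/5) = 4.34×10⁻⁶/K.
ΔL = α·L₀·ΔT = 4.34×10⁻⁶ × 1720 mm × 386.0 K = 2.88 mm.
L = L₀ + ΔL = 1720 + 2.88 = 1722.9 mm.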